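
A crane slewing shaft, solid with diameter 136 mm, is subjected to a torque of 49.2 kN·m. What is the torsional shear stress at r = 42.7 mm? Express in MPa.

62.6 MPa

J = πd⁴/32 = π(0.136)⁴/32 = 3.359×10^-5 m⁴.
Shear stress varies linearly with radius: τ = T·r/J = 49200 × 0.0427 / 3.359×10^-5 = 6.255×10^7 Pa.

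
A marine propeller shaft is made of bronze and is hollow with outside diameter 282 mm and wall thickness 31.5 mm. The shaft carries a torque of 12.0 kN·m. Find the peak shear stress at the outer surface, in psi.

J = π(d_o⁴ − d_i⁴)/32 = π(0.282⁴ − 0.219⁴)/32 = 3.950×10^-4 m⁴.
τ_max = T·r/J = 12000 × 0.141 / 3.950×10^-4 = 4.283×10^6 Pa.

621 psi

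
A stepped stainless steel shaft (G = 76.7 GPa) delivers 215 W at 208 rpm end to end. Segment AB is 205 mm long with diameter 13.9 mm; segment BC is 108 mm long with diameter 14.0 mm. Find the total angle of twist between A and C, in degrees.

ω = 2π·208/60 = 21.78 rad/s, so T = P/ω = 215 / 21.78 = 9.871 N·m.
J_AB = π(0.0139)⁴/32 = 3.66×10^-9 m⁴; J_BC = π(0.0140)⁴/32 = 3.77×10^-9 m⁴.
θ = (T/G)·Σ L_i/J_i = (9.871/76.7×10⁹)·(0.205/3.66×10^-9 + 0.108/3.77×10^-9) = 0.01088 rad.

0.624°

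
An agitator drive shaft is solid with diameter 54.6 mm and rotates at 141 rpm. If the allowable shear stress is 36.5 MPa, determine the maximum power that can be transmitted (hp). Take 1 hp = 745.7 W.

J = πd⁴/32 = π(0.0546)⁴/32 = 8.725×10^-7 m⁴.
T_max = τ_allow·J/r = 3.65×10^7 × 8.725×10^-7 / 0.0273 = 1167 N·m.
ω = 2π·141/60 = 14.77 rad/s, so P_max = T_max·ω = 1.722×10^4 W.

23.1 hp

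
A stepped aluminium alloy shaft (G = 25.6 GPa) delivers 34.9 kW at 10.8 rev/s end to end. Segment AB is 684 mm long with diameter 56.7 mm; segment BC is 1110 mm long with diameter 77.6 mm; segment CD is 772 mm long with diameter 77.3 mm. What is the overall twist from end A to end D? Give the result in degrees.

1.39°

ω = 2π·10.8 = 67.86 rad/s, so T = P/ω = 34.9×10³ / 67.86 = 514.3 N·m.
J_AB = π(0.0567)⁴/32 = 1.01×10^-6 m⁴; J_BC = π(0.0776)⁴/32 = 3.56×10^-6 m⁴; J_CD = π(0.0773)⁴/32 = 3.51×10^-6 m⁴.
θ = (T/G)·Σ L_i/J_i = (514.3/25.6×10⁹)·(0.684/1.01×10^-6 + 1.11/3.56×10^-6 + 0.772/3.51×10^-6) = 0.02423 rad.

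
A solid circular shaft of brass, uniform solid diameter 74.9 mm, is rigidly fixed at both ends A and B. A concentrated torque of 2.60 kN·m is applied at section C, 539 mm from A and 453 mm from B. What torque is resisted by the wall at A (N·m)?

With uniform GJ and both ends fixed, compatibility θ_AC = θ_CB gives T_A·a = T_B·b, together with T_A + T_B = T₀.
T_A = T₀·b/(a+b) = 2600·453/992.0 = 1187 N·m; T_B = 1413 N·m.

1190 N·m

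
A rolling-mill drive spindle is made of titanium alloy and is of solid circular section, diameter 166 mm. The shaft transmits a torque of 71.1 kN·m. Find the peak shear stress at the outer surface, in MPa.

J = πd⁴/32 = π(0.166)⁴/32 = 7.455×10^-5 m⁴.
τ_max = T·r/J = 71100 × 0.0830 / 7.455×10^-5 = 7.916×10^7 Pa.

79.2 MPa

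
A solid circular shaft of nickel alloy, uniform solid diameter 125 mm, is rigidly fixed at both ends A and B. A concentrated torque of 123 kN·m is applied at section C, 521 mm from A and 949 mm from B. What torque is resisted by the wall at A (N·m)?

79400 N·m

With uniform GJ and both ends fixed, compatibility θ_AC = θ_CB gives T_A·a = T_B·b, together with T_A + T_B = T₀.
T_A = T₀·b/(a+b) = 123000·949/1470 = 79410 N·m; T_B = 43590 N·m.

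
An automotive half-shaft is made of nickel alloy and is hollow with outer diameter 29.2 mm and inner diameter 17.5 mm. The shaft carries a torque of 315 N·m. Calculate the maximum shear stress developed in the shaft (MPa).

74.0 MPa

J = π(d_o⁴ − d_i⁴)/32 = π(0.0292⁴ − 0.0175⁴)/32 = 6.216×10^-8 m⁴.
τ_max = T·r/J = 315.0 × 0.0146 / 6.216×10^-8 = 7.398×10^7 Pa.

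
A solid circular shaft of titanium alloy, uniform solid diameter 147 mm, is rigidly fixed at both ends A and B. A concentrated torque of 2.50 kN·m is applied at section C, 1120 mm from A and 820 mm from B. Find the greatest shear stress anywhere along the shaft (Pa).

With uniform GJ and both ends fixed, compatibility θ_AC = θ_CB gives T_A·a = T_B·b, together with T_A + T_B = T₀.
T_A = T₀·b/(a+b) = 2500·820/1940 = 1057 N·m; T_B = 1443 N·m.
τ in each portion: τ_AC = 1.69×10^6 Pa, τ_CB = 2.31×10^6 Pa; maximum is in CB.
τ_max = T_CB·r/J = 1443·0.0735/4.58×10^-5 = 2.314×10^6 Pa.

2.31e6 Pa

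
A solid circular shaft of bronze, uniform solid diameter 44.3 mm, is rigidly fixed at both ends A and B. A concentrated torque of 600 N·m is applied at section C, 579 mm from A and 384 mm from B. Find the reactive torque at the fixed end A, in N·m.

With uniform GJ and both ends fixed, compatibility θ_AC = θ_CB gives T_A·a = T_B·b, together with T_A + T_B = T₀.
T_A = T₀·b/(a+b) = 600.0·384/963.0 = 239.3 N·m; T_B = 360.7 N·m.

239 N·m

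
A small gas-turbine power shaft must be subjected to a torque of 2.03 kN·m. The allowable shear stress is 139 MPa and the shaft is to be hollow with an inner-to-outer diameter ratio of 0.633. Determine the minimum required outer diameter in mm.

44.6 mm

For a hollow shaft with d_i/d_o = 0.633: τ_max = 16T/(π d_o³ (1−k⁴)), so d_o = [16T/(π τ_allow (1−k⁴))]^(1/3) = [16·2030/(π·1.39×10^8·0.8394)]^(1/3) = 0.04458 m.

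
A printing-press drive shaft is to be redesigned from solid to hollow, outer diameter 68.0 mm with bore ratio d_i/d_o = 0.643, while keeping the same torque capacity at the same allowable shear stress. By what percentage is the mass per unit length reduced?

33.5 %

Equal τ_max and T ⇒ the solid shaft needs d_s³ = d_o³(1−k⁴), so d_s = 68.0·(1−0.643⁴)^(1/3) = 63.88 mm.
Area ratio A_h/A_s = d_o²(1−k²)/d_s² = (1−k²)/(1−k⁴)^(2/3) = 0.6646.
Mass saving = 1 − 0.6646 = 33.5 %.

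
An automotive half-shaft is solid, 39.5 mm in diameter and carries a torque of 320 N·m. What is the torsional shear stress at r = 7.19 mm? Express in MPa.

J = πd⁴/32 = π(0.0395)⁴/32 = 2.390×10^-7 m⁴.
Shear stress varies linearly with radius: τ = T·r/J = 320.0 × 0.00719 / 2.390×10^-7 = 9.627×10^6 Pa.

9.63 MPa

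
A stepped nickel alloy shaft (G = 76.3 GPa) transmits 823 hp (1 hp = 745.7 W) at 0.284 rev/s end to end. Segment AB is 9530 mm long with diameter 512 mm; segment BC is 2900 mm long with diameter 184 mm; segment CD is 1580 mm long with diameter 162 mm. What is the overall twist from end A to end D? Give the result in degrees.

ω = 2π·0.284 = 1.784 rad/s, so T = P/ω = 823×745.7 / 1.784 = 343900 N·m.
J_AB = π(0.512)⁴/32 = 6.75×10^-3 m⁴; J_BC = π(0.184)⁴/32 = 1.13×10^-4 m⁴; J_CD = π(0.162)⁴/32 = 6.76×10^-5 m⁴.
θ = (T/G)·Σ L_i/J_i = (343900/76.3×10⁹)·(9.53/6.75×10^-3 + 2.90/1.13×10^-4 + 1.58/6.76×10^-5) = 0.2279 rad.

13.1°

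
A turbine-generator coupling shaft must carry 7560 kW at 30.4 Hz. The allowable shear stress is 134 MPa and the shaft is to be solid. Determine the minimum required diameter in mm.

ω = 2π·30.4 = 191.0 rad/s, so T = P/ω = 7560×10³ / 191.0 = 39580 N·m.
For a solid shaft τ_max = 16T/(πd³), so d = (16T/(π τ_allow))^(1/3) = (16·39580/(π·1.34×10^8))^(1/3) = 0.1146 m.

115 mm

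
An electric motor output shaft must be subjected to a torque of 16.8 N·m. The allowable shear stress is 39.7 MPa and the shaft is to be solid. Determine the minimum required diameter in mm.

For a solid shaft τ_max = 16T/(πd³), so d = (16T/(π τ_allow))^(1/3) = (16·16.80/(π·3.97×10^7))^(1/3) = 0.01292 m.

12.9 mm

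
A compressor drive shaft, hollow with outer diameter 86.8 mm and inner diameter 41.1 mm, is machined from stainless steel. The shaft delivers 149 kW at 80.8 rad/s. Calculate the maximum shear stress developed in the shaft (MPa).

ω = 80.8 rad/s, so T = P/ω = 149×10³ / 80.80 = 1844 N·m.
J = π(d_o⁴ − d_i⁴)/32 = π(0.0868⁴ − 0.0411⁴)/32 = 5.293×10^-6 m⁴.
τ_max = T·r/J = 1844 × 0.0434 / 5.293×10^-6 = 1.512×10^7 Pa.

15.1 MPa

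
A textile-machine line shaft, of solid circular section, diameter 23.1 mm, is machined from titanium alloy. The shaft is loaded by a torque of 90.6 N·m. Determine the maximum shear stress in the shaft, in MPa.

37.4 MPa

J = πd⁴/32 = π(0.0231)⁴/32 = 2.795×10^-8 m⁴.
τ_max = T·r/J = 90.60 × 0.0116 / 2.795×10^-8 = 3.743×10^7 Pa.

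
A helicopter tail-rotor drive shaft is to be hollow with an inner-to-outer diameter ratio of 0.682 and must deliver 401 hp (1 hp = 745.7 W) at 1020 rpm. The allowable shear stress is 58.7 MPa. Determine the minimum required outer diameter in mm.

ω = 2π·1020/60 = 106.8 rad/s, so T = P/ω = 401×745.7 / 106.8 = 2799 N·m.
For a hollow shaft with d_i/d_o = 0.682: τ_max = 16T/(π d_o³ (1−k⁴)), so d_o = [16T/(π τ_allow (1−k⁴))]^(1/3) = [16·2799/(π·5.87×10^7·0.7837)]^(1/3) = 0.06767 m.

67.7 mm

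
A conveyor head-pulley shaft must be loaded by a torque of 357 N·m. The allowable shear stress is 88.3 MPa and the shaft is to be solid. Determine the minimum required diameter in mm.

27.4 mm

For a solid shaft τ_max = 16T/(πd³), so d = (16T/(π τ_allow))^(1/3) = (16·357.0/(π·8.83×10^7))^(1/3) = 0.02741 m.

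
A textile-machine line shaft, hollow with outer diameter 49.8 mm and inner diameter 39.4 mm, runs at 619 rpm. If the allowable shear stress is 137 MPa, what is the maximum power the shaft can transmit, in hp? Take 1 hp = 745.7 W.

J = π(d_o⁴ − d_i⁴)/32 = π(0.0498⁴ − 0.0394⁴)/32 = 3.672×10^-7 m⁴.
T_max = τ_allow·J/r = 1.37×10^8 × 3.672×10^-7 / 0.0249 = 2021 N·m.
ω = 2π·619/60 = 64.82 rad/s, so P_max = T_max·ω = 1.310×10^5 W.

176 hp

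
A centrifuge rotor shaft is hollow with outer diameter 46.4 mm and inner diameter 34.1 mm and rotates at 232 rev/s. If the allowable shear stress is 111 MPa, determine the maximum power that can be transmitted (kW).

2250 kW

J = π(d_o⁴ − d_i⁴)/32 = π(0.0464⁴ − 0.0341⁴)/32 = 3.223×10^-7 m⁴.
T_max = τ_allow·J/r = 1.11×10^8 × 3.223×10^-7 / 0.0232 = 1542 N·m.
ω = 2π·232 = 1458 rad/s, so P_max = T_max·ω = 2.248×10^6 W.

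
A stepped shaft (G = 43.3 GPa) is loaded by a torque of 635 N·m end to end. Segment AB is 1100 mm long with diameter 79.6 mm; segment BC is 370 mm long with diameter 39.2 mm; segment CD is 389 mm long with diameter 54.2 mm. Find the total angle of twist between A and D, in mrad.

J_AB = π(0.0796)⁴/32 = 3.94×10^-6 m⁴; J_BC = π(0.0392)⁴/32 = 2.32×10^-7 m⁴; J_CD = π(0.0542)⁴/32 = 8.47×10^-7 m⁴.
θ = (T/G)·Σ L_i/J_i = (635.0/43.3×10⁹)·(1.10/3.94×10^-6 + 0.370/2.32×10^-7 + 0.389/8.47×10^-7) = 0.03423 rad.

34.2 mrad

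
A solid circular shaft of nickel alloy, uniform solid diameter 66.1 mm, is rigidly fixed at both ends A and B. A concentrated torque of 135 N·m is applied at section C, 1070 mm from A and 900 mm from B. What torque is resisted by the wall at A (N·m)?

With uniform GJ and both ends fixed, compatibility θ_AC = θ_CB gives T_A·a = T_B·b, together with T_A + T_B = T₀.
T_A = T₀·b/(a+b) = 135.0·900/1970 = 61.68 N·m; T_B = 73.32 N·m.

61.7 N·m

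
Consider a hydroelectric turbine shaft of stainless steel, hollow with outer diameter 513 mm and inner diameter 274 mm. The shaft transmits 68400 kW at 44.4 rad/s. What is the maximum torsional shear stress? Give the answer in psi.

ω = 44.4 rad/s, so T = P/ω = 68400×10³ / 44.40 = 1.541e6 N·m.
J = π(d_o⁴ − d_i⁴)/32 = π(0.513⁴ − 0.274⁴)/32 = 6.246×10^-3 m⁴.
τ_max = T·r/J = 1.541e6 × 0.257 / 6.246×10^-3 = 6.326×10^7 Pa.

9180 psi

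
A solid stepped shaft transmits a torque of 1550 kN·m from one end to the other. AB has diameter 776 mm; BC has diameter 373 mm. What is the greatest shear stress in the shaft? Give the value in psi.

22100 psi

Under the same torque, τ_max = 16T/(πd³) is largest where d is smallest — segment BC (d = 373 mm).
τ_max = 16·1.550e6/(π·(0.373)³) = 1.521×10^8 Pa.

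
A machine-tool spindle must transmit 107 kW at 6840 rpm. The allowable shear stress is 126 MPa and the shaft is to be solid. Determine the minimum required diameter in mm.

18.2 mm

ω = 2π·6840/60 = 716.3 rad/s, so T = P/ω = 107×10³ / 716.3 = 149.4 N·m.
For a solid shaft τ_max = 16T/(πd³), so d = (16T/(π τ_allow))^(1/3) = (16·149.4/(π·1.26×10^8))^(1/3) = 0.01821 m.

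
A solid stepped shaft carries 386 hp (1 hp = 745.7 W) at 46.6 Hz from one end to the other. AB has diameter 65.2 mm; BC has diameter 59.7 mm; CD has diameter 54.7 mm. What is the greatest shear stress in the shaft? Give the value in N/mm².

30.6 N/mm²

ω = 2π·46.6 = 292.8 rad/s, so T = P/ω = 386×745.7 / 292.8 = 983.1 N·m.
Under the same torque, τ_max = 16T/(πd³) is largest where d is smallest — segment CD (d = 54.7 mm).
τ_max = 16·983.1/(π·(0.0547)³) = 3.059×10^7 Pa.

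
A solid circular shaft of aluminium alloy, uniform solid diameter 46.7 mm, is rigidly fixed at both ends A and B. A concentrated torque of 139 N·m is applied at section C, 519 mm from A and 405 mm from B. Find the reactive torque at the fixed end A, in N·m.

With uniform GJ and both ends fixed, compatibility θ_AC = θ_CB gives T_A·a = T_B·b, together with T_A + T_B = T₀.
T_A = T₀·b/(a+b) = 139.0·405/924.0 = 60.93 N·m; T_B = 78.07 N·m.

60.9 N·m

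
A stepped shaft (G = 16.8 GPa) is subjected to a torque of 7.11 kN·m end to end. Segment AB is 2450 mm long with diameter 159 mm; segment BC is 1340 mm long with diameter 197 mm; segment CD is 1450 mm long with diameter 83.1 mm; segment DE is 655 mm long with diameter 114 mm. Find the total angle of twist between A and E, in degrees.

J_AB = π(0.159)⁴/32 = 6.27×10^-5 m⁴; J_BC = π(0.197)⁴/32 = 1.48×10^-4 m⁴; J_CD = π(0.0831)⁴/32 = 4.68×10^-6 m⁴; J_DE = π(0.114)⁴/32 = 1.66×10^-5 m⁴.
θ = (T/G)·Σ L_i/J_i = (7110/16.8×10⁹)·(2.45/6.27×10^-5 + 1.34/1.48×10^-4 + 1.45/4.68×10^-6 + 0.655/1.66×10^-5) = 0.1682 rad.

9.63°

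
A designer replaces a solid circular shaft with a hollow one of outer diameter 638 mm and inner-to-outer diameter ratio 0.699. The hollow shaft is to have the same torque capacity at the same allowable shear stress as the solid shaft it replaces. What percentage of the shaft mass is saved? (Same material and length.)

38.7 %

Equal τ_max and T ⇒ the solid shaft needs d_s³ = d_o³(1−k⁴), so d_s = 638·(1−0.699⁴)^(1/3) = 582.6 mm.
Area ratio A_h/A_s = d_o²(1−k²)/d_s² = (1−k²)/(1−k⁴)^(2/3) = 0.6134.
Mass saving = 1 − 0.6134 = 38.7 %.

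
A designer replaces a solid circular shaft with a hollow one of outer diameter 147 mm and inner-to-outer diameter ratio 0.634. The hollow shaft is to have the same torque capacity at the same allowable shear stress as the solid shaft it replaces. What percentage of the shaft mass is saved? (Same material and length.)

Equal τ_max and T ⇒ the solid shaft needs d_s³ = d_o³(1−k⁴), so d_s = 147·(1−0.634⁴)^(1/3) = 138.6 mm.
Area ratio A_h/A_s = d_o²(1−k²)/d_s² = (1−k²)/(1−k⁴)^(2/3) = 0.6726.
Mass saving = 1 − 0.6726 = 32.7 %.

32.7 %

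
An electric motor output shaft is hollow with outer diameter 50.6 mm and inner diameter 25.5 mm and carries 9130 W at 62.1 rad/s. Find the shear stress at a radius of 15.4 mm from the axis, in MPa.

ω = 62.1 rad/s, so T = P/ω = 9130 / 62.10 = 147.0 N·m.
J = π(d_o⁴ − d_i⁴)/32 = π(0.0506⁴ − 0.0255⁴)/32 = 6.021×10^-7 m⁴.
Shear stress varies linearly with radius: τ = T·r/J = 147.0 × 0.0154 / 6.021×10^-7 = 3.761×10^6 Pa.

3.76 MPa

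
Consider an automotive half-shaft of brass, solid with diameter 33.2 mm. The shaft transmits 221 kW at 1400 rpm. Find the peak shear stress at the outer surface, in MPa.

210 MPa

ω = 2π·1400/60 = 146.6 rad/s, so T = P/ω = 221×10³ / 146.6 = 1507 N·m.
J = πd⁴/32 = π(0.0332)⁴/32 = 1.193×10^-7 m⁴.
τ_max = T·r/J = 1507 × 0.0166 / 1.193×10^-7 = 2.098×10^8 Pa.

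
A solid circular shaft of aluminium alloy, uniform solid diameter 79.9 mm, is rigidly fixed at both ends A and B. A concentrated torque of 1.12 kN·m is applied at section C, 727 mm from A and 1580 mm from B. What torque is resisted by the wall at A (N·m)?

With uniform GJ and both ends fixed, compatibility θ_AC = θ_CB gives T_A·a = T_B·b, together with T_A + T_B = T₀.
T_A = T₀·b/(a+b) = 1120·1580/2307 = 767.1 N·m; T_B = 352.9 N·m.

767 N·m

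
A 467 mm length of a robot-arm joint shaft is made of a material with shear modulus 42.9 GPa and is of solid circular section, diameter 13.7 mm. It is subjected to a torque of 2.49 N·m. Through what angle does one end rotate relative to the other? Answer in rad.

0.00784 rad

J = πd⁴/32 = π(0.0137)⁴/32 = 3.458×10^-9 m⁴.
θ = T·L/(G·J) = 2.490 × 0.467 / (42.9×10⁹ × 3.458×10^-9) = 7.837×10^-3 rad.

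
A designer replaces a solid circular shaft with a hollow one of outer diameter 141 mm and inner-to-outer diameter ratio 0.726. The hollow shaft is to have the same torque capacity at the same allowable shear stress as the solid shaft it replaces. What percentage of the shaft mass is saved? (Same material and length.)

Equal τ_max and T ⇒ the solid shaft needs d_s³ = d_o³(1−k⁴), so d_s = 141·(1−0.726⁴)^(1/3) = 126.5 mm.
Area ratio A_h/A_s = d_o²(1−k²)/d_s² = (1−k²)/(1−k⁴)^(2/3) = 0.5875.
Mass saving = 1 − 0.5875 = 41.2 %.

41.2 %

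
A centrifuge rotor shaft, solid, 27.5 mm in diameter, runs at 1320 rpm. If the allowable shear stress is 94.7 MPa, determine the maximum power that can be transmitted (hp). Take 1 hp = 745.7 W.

71.7 hp

J = πd⁴/32 = π(0.0275)⁴/32 = 5.615×10^-8 m⁴.
T_max = τ_allow·J/r = 9.47×10^7 × 5.615×10^-8 / 0.0138 = 386.7 N·m.
ω = 2π·1320/60 = 138.2 rad/s, so P_max = T_max·ω = 5.345×10^4 W.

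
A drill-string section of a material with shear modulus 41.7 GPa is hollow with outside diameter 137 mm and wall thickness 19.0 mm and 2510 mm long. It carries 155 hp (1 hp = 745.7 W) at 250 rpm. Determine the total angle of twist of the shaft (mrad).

ω = 2π·250/60 = 26.18 rad/s, so T = P/ω = 155×745.7 / 26.18 = 4415 N·m.
J = π(d_o⁴ − d_i⁴)/32 = π(0.137⁴ − 0.0990⁴)/32 = 2.515×10^-5 m⁴.
θ = T·L/(G·J) = 4415 × 2.51 / (41.7×10⁹ × 2.515×10^-5) = 0.01056 rad.

10.6 mrad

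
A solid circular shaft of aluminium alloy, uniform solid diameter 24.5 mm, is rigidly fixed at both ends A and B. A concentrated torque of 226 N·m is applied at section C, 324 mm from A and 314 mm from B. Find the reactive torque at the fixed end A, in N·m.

111 N·m

With uniform GJ and both ends fixed, compatibility θ_AC = θ_CB gives T_A·a = T_B·b, together with T_A + T_B = T₀.
T_A = T₀·b/(a+b) = 226.0·314/638.0 = 111.2 N·m; T_B = 114.8 N·m.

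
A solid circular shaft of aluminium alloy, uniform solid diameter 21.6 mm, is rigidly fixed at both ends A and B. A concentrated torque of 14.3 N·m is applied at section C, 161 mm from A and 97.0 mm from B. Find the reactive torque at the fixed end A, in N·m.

5.38 N·m

With uniform GJ and both ends fixed, compatibility θ_AC = θ_CB gives T_A·a = T_B·b, together with T_A + T_B = T₀.
T_A = T₀·b/(a+b) = 14.30·97.0/258.0 = 5.376 N·m; T_B = 8.924 N·m.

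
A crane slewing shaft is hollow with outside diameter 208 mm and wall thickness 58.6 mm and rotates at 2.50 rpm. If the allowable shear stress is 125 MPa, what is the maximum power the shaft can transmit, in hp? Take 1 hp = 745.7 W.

74.7 hp

J = π(d_o⁴ − d_i⁴)/32 = π(0.208⁴ − 0.0908⁴)/32 = 1.771×10^-4 m⁴.
T_max = τ_allow·J/r = 1.25×10^8 × 1.771×10^-4 / 0.104 = 212800 N·m.
ω = 2π·2.50/60 = 0.2618 rad/s, so P_max = T_max·ω = 5.572×10^4 W.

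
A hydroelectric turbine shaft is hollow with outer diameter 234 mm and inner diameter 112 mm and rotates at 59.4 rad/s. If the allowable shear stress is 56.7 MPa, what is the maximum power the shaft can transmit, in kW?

8030 kW

J = π(d_o⁴ − d_i⁴)/32 = π(0.234⁴ − 0.112⁴)/32 = 2.789×10^-4 m⁴.
T_max = τ_allow·J/r = 5.67×10^7 × 2.789×10^-4 / 0.117 = 135200 N·m.
ω = 59.4 rad/s, so P_max = T_max·ω = 8.029×10^6 W.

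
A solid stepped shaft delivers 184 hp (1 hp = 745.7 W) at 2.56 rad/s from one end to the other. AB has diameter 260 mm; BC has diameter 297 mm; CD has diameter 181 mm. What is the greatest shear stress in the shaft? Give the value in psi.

ω = 2.56 rad/s, so T = P/ω = 184×745.7 / 2.560 = 53600 N·m.
Under the same torque, τ_max = 16T/(πd³) is largest where d is smallest — segment CD (d = 181 mm).
τ_max = 16·53600/(π·(0.181)³) = 4.603×10^7 Pa.

6680 psi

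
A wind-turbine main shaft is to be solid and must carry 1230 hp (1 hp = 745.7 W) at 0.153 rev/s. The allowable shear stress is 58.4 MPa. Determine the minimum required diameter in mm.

ω = 2π·0.153 = 0.9613 rad/s, so T = P/ω = 1230×745.7 / 0.9613 = 954100 N·m.
For a solid shaft τ_max = 16T/(πd³), so d = (16T/(π τ_allow))^(1/3) = (16·954100/(π·5.84×10^7))^(1/3) = 0.4366 m.

437 mm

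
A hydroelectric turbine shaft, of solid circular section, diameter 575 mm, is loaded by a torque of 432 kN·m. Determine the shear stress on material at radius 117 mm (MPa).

J = πd⁴/32 = π(0.575)⁴/32 = 0.01073 m⁴.
Shear stress varies linearly with radius: τ = T·r/J = 432000 × 0.117 / 0.01073 = 4.710×10^6 Pa.

4.71 MPa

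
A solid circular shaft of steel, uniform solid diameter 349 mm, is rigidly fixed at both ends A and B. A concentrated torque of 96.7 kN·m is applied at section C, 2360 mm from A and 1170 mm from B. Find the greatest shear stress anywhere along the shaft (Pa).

With uniform GJ and both ends fixed, compatibility θ_AC = θ_CB gives T_A·a = T_B·b, together with T_A + T_B = T₀.
T_A = T₀·b/(a+b) = 96700·1170/3530 = 32050 N·m; T_B = 64650 N·m.
τ in each portion: τ_AC = 3.84×10^6 Pa, τ_CB = 7.75×10^6 Pa; maximum is in CB.
τ_max = T_CB·r/J = 64650·0.174/1.46×10^-3 = 7.746×10^6 Pa.

7.75e6 Pa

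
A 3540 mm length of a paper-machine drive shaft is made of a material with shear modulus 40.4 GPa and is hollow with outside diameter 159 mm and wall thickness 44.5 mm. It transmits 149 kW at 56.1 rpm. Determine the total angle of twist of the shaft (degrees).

2.11°

ω = 2π·56.1/60 = 5.875 rad/s, so T = P/ω = 149×10³ / 5.875 = 25360 N·m.
J = π(d_o⁴ − d_i⁴)/32 = π(0.159⁴ − 0.0700⁴)/32 = 6.039×10^-5 m⁴.
θ = T·L/(G·J) = 25360 × 3.54 / (40.4×10⁹ × 6.039×10^-5) = 0.03680 rad.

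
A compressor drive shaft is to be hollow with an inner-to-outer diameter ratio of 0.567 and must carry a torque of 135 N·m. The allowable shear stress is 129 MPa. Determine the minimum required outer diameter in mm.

For a hollow shaft with d_i/d_o = 0.567: τ_max = 16T/(π d_o³ (1−k⁴)), so d_o = [16T/(π τ_allow (1−k⁴))]^(1/3) = [16·135.0/(π·1.29×10^8·0.8966)]^(1/3) = 0.01811 m.

18.1 mm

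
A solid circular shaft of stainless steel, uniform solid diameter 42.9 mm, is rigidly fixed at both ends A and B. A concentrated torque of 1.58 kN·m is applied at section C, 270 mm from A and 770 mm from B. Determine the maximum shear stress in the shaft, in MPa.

With uniform GJ and both ends fixed, compatibility θ_AC = θ_CB gives T_A·a = T_B·b, together with T_A + T_B = T₀.
T_A = T₀·b/(a+b) = 1580·770/1040 = 1170 N·m; T_B = 410.2 N·m.
τ in each portion: τ_AC = 7.55×10^7 Pa, τ_CB = 2.65×10^7 Pa; maximum is in AC.
τ_max = T_AC·r/J = 1170·0.0215/3.33×10^-7 = 7.546×10^7 Pa.

75.5 MPa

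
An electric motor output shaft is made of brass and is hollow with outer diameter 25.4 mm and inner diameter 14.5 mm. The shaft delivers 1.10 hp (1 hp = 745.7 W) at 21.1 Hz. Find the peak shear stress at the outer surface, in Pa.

ω = 2π·21.1 = 132.6 rad/s, so T = P/ω = 1.10×745.7 / 132.6 = 6.187 N·m.
J = π(d_o⁴ − d_i⁴)/32 = π(0.0254⁴ − 0.0145⁴)/32 = 3.652×10^-8 m⁴.
τ_max = T·r/J = 6.187 × 0.0127 / 3.652×10^-8 = 2.151×10^6 Pa.

2.15e6 Pa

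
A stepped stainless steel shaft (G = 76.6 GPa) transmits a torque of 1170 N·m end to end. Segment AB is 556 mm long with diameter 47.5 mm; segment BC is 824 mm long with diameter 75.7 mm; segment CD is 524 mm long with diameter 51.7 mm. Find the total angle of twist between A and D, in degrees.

1.85°

J_AB = π(0.0475)⁴/32 = 5.00×10^-7 m⁴; J_BC = π(0.0757)⁴/32 = 3.22×10^-6 m⁴; J_CD = π(0.0517)⁴/32 = 7.01×10^-7 m⁴.
θ = (T/G)·Σ L_i/J_i = (1170/76.6×10⁹)·(0.556/5.00×10^-7 + 0.824/3.22×10^-6 + 0.524/7.01×10^-7) = 0.03231 rad.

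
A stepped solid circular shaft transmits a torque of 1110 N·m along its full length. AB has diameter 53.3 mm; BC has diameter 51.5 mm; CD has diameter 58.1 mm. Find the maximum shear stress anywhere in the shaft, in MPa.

41.4 MPa

Under the same torque, τ_max = 16T/(πd³) is largest where d is smallest — segment BC (d = 51.5 mm).
τ_max = 16·1110/(π·(0.0515)³) = 4.139×10^7 Pa.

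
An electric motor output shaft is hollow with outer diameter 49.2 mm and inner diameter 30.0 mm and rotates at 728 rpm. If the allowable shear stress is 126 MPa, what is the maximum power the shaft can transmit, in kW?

194 kW

J = π(d_o⁴ − d_i⁴)/32 = π(0.0492⁴ − 0.0300⁴)/32 = 4.957×10^-7 m⁴.
T_max = τ_allow·J/r = 1.26×10^8 × 4.957×10^-7 / 0.0246 = 2539 N·m.
ω = 2π·728/60 = 76.24 rad/s, so P_max = T_max·ω = 1.936×10^5 W.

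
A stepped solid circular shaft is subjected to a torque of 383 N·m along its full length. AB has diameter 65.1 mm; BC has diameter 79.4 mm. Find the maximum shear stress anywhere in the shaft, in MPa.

7.07 MPa

Under the same torque, τ_max = 16T/(πd³) is largest where d is smallest — segment AB (d = 65.1 mm).
τ_max = 16·383.0/(π·(0.0651)³) = 7.070×10^6 Pa.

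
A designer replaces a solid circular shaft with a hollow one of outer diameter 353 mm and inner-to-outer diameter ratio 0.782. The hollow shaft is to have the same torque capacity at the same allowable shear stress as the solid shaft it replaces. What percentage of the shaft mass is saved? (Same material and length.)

46.9 %

Equal τ_max and T ⇒ the solid shaft needs d_s³ = d_o³(1−k⁴), so d_s = 353·(1−0.782⁴)^(1/3) = 302.0 mm.
Area ratio A_h/A_s = d_o²(1−k²)/d_s² = (1−k²)/(1−k⁴)^(2/3) = 0.5308.
Mass saving = 1 − 0.5308 = 46.9 %.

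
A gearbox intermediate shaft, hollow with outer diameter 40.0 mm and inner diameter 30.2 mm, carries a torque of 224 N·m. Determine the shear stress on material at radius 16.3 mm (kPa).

21500 kPa

J = π(d_o⁴ − d_i⁴)/32 = π(0.0400⁴ − 0.0302⁴)/32 = 1.697×10^-7 m⁴.
Shear stress varies linearly with radius: τ = T·r/J = 224.0 × 0.0163 / 1.697×10^-7 = 2.152×10^7 Pa.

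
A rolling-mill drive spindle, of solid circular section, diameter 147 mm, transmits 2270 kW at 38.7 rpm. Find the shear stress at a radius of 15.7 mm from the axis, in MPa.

192 MPa

ω = 2π·38.7/60 = 4.053 rad/s, so T = P/ω = 2270×10³ / 4.053 = 560100 N·m.
J = πd⁴/32 = π(0.147)⁴/32 = 4.584×10^-5 m⁴.
Shear stress varies linearly with radius: τ = T·r/J = 560100 × 0.0157 / 4.584×10^-5 = 1.918×10^8 Pa.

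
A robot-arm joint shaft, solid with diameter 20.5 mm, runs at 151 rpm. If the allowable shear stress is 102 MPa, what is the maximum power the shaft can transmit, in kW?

J = πd⁴/32 = π(0.0205)⁴/32 = 1.734×10^-8 m⁴.
T_max = τ_allow·J/r = 1.02×10^8 × 1.734×10^-8 / 0.0103 = 172.5 N·m.
ω = 2π·151/60 = 15.81 rad/s, so P_max = T_max·ω = 2728 W.

2.73 kW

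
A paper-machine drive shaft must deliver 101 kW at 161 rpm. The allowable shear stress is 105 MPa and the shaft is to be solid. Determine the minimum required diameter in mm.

ω = 2π·161/60 = 16.86 rad/s, so T = P/ω = 101×10³ / 16.86 = 5991 N·m.
For a solid shaft τ_max = 16T/(πd³), so d = (16T/(π τ_allow))^(1/3) = (16·5991/(π·1.05×10^8))^(1/3) = 0.06623 m.

66.2 mm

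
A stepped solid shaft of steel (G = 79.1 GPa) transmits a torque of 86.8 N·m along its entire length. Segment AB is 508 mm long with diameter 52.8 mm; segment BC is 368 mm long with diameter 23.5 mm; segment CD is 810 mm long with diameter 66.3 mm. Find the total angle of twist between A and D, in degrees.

J_AB = π(0.0528)⁴/32 = 7.63×10^-7 m⁴; J_BC = π(0.0235)⁴/32 = 2.99×10^-8 m⁴; J_CD = π(0.0663)⁴/32 = 1.90×10^-6 m⁴.
θ = (T/G)·Σ L_i/J_i = (86.80/79.1×10⁹)·(0.508/7.63×10^-7 + 0.368/2.99×10^-8 + 0.810/1.90×10^-6) = 0.01469 rad.

0.841°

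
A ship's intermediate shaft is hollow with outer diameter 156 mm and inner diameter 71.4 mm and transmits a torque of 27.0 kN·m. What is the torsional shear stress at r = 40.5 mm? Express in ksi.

2.85 ksi

J = π(d_o⁴ − d_i⁴)/32 = π(0.156⁴ − 0.0714⁴)/32 = 5.559×10^-5 m⁴.
Shear stress varies linearly with radius: τ = T·r/J = 27000 × 0.0405 / 5.559×10^-5 = 1.967×10^7 Pa.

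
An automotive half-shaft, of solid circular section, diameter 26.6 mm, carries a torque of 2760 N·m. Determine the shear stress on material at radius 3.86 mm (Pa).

J = πd⁴/32 = π(0.0266)⁴/32 = 4.915×10^-8 m⁴.
Shear stress varies linearly with radius: τ = T·r/J = 2760 × 0.00386 / 4.915×10^-8 = 2.168×10^8 Pa.

2.17e8 Pa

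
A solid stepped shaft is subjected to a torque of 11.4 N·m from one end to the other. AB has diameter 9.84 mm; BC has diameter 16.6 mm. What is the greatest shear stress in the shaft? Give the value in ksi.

8.84 ksi

Under the same torque, τ_max = 16T/(πd³) is largest where d is smallest — segment AB (d = 9.84 mm).
τ_max = 16·11.40/(π·(0.00984)³) = 6.094×10^7 Pa.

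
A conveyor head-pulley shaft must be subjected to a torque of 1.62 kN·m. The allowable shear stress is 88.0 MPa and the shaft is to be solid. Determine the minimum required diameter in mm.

For a solid shaft τ_max = 16T/(πd³), so d = (16T/(π τ_allow))^(1/3) = (16·1620/(π·8.80×10^7))^(1/3) = 0.04543 m.

45.4 mm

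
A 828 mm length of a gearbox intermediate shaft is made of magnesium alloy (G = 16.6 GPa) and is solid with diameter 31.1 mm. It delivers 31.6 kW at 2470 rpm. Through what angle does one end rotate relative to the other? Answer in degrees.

ω = 2π·2470/60 = 258.7 rad/s, so T = P/ω = 31.6×10³ / 258.7 = 122.2 N·m.
J = πd⁴/32 = π(0.0311)⁴/32 = 9.184×10^-8 m⁴.
θ = T·L/(G·J) = 122.2 × 0.828 / (16.6×10⁹ × 9.184×10^-8) = 0.06635 rad.

3.80°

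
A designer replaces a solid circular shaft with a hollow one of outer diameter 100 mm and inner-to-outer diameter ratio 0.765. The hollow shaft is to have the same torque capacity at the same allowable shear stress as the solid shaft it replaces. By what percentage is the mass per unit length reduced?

Equal τ_max and T ⇒ the solid shaft needs d_s³ = d_o³(1−k⁴), so d_s = 100·(1−0.765⁴)^(1/3) = 86.96 mm.
Area ratio A_h/A_s = d_o²(1−k²)/d_s² = (1−k²)/(1−k⁴)^(2/3) = 0.5485.
Mass saving = 1 − 0.5485 = 45.1 %.

45.1 %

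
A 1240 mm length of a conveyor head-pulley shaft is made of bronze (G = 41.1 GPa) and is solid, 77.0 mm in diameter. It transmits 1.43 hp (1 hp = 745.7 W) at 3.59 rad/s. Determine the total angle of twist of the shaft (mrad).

ω = 3.59 rad/s, so T = P/ω = 1.43×745.7 / 3.590 = 297.0 N·m.
J = πd⁴/32 = π(0.0770)⁴/32 = 3.451×10^-6 m⁴.
θ = T·L/(G·J) = 297.0 × 1.24 / (41.1×10⁹ × 3.451×10^-6) = 2.597×10^-3 rad.

2.60 mrad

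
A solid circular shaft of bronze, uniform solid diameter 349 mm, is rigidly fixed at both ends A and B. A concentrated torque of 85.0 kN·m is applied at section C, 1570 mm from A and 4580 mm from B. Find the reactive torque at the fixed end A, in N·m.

With uniform GJ and both ends fixed, compatibility θ_AC = θ_CB gives T_A·a = T_B·b, together with T_A + T_B = T₀.
T_A = T₀·b/(a+b) = 85000·4580/6150 = 63300 N·m; T_B = 21700 N·m.

63300 N·m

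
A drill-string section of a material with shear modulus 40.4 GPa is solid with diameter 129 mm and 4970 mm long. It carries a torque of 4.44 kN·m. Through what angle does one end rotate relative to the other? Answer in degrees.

1.15°

J = πd⁴/32 = π(0.129)⁴/32 = 2.719×10^-5 m⁴.
θ = T·L/(G·J) = 4440 × 4.97 / (40.4×10⁹ × 2.719×10^-5) = 0.02009 rad.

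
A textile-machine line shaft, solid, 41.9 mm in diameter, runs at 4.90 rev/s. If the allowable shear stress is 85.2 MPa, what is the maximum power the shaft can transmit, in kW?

37.9 kW

J = πd⁴/32 = π(0.0419)⁴/32 = 3.026×10^-7 m⁴.
T_max = τ_allow·J/r = 8.52×10^7 × 3.026×10^-7 / 0.0209 = 1231 N·m.
ω = 2π·4.90 = 30.79 rad/s, so P_max = T_max·ω = 3.789×10^4 W.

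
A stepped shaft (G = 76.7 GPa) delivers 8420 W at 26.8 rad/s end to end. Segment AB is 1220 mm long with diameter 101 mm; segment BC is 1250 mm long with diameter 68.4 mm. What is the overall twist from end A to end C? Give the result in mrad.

ω = 26.8 rad/s, so T = P/ω = 8420 / 26.80 = 314.2 N·m.
J_AB = π(0.101)⁴/32 = 1.02×10^-5 m⁴; J_BC = π(0.0684)⁴/32 = 2.15×10^-6 m⁴.
θ = (T/G)·Σ L_i/J_i = (314.2/76.7×10⁹)·(1.22/1.02×10^-5 + 1.25/2.15×10^-6) = 2.872×10^-3 rad.

2.87 mrad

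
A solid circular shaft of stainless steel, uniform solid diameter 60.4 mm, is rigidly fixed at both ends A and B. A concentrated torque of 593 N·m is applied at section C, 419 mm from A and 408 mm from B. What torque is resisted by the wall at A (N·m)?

With uniform GJ and both ends fixed, compatibility θ_AC = θ_CB gives T_A·a = T_B·b, together with T_A + T_B = T₀.
T_A = T₀·b/(a+b) = 593.0·408/827.0 = 292.6 N·m; T_B = 300.4 N·m.

293 N·m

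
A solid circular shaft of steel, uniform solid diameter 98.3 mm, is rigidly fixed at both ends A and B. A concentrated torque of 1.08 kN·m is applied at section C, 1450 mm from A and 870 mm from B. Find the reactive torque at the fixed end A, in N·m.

With uniform GJ and both ends fixed, compatibility θ_AC = θ_CB gives T_A·a = T_B·b, together with T_A + T_B = T₀.
T_A = T₀·b/(a+b) = 1080·870/2320 = 405.0 N·m; T_B = 675.0 N·m.

405 N·m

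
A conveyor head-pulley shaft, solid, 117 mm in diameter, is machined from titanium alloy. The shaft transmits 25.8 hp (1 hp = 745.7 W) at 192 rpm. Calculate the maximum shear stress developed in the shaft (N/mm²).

3.04 N/mm²

ω = 2π·192/60 = 20.11 rad/s, so T = P/ω = 25.8×745.7 / 20.11 = 956.9 N·m.
J = πd⁴/32 = π(0.117)⁴/32 = 1.840×10^-5 m⁴.
τ_max = T·r/J = 956.9 × 0.0585 / 1.840×10^-5 = 3.043×10^6 Pa.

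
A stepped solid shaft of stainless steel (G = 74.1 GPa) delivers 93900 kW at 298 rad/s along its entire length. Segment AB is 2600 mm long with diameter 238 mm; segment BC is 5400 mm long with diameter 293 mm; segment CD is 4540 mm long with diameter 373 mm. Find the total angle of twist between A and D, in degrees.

4.41°

ω = 298 rad/s, so T = P/ω = 93900×10³ / 298.0 = 315100 N·m.
J_AB = π(0.238)⁴/32 = 3.15×10^-4 m⁴; J_BC = π(0.293)⁴/32 = 7.24×10^-4 m⁴; J_CD = π(0.373)⁴/32 = 1.90×10^-3 m⁴.
θ = (T/G)·Σ L_i/J_i = (315100/74.1×10⁹)·(2.60/3.15×10^-4 + 5.40/7.24×10^-4 + 4.54/1.90×10^-3) = 0.07699 rad.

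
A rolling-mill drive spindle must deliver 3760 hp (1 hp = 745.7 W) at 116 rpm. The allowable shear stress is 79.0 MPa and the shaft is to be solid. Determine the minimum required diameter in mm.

246 mm

ω = 2π·116/60 = 12.15 rad/s, so T = P/ω = 3760×745.7 / 12.15 = 230800 N·m.
For a solid shaft τ_max = 16T/(πd³), so d = (16T/(π τ_allow))^(1/3) = (16·230800/(π·7.90×10^7))^(1/3) = 0.2460 m.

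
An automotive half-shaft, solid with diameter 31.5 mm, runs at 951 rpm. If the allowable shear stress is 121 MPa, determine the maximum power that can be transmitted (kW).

J = πd⁴/32 = π(0.0315)⁴/32 = 9.666×10^-8 m⁴.
T_max = τ_allow·J/r = 1.21×10^8 × 9.666×10^-8 / 0.0158 = 742.6 N·m.
ω = 2π·951/60 = 99.59 rad/s, so P_max = T_max·ω = 7.395×10^4 W.

74.0 kW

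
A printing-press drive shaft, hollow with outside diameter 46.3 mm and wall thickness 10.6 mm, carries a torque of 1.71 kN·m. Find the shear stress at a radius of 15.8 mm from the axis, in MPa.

65.5 MPa

J = π(d_o⁴ − d_i⁴)/32 = π(0.0463⁴ − 0.0251⁴)/32 = 4.122×10^-7 m⁴.
Shear stress varies linearly with radius: τ = T·r/J = 1710 × 0.0158 / 4.122×10^-7 = 6.555×10^7 Pa.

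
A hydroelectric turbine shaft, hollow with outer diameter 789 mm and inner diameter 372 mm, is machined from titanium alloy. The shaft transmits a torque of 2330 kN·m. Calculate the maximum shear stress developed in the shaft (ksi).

3.69 ksi

J = π(d_o⁴ − d_i⁴)/32 = π(0.789⁴ − 0.372⁴)/32 = 0.03617 m⁴.
τ_max = T·r/J = 2.330e6 × 0.395 / 0.03617 = 2.542×10^7 Pa.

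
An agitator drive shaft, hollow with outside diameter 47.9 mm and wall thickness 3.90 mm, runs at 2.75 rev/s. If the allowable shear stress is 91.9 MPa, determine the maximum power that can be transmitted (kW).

17.4 kW

J = π(d_o⁴ − d_i⁴)/32 = π(0.0479⁴ − 0.0401⁴)/32 = 2.630×10^-7 m⁴.
T_max = τ_allow·J/r = 9.19×10^7 × 2.630×10^-7 / 0.0239 = 1009 N·m.
ω = 2π·2.75 = 17.28 rad/s, so P_max = T_max·ω = 1.744×10^4 W.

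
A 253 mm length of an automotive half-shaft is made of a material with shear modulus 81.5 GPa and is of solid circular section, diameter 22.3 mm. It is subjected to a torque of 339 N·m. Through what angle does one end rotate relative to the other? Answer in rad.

J = πd⁴/32 = π(0.0223)⁴/32 = 2.428×10^-8 m⁴.
θ = T·L/(G·J) = 339.0 × 0.253 / (81.5×10⁹ × 2.428×10^-8) = 0.04335 rad.

0.0433 rad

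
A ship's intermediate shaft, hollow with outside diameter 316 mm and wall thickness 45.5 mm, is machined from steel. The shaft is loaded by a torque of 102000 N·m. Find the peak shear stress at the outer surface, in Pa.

2.22e7 Pa

J = π(d_o⁴ − d_i⁴)/32 = π(0.316⁴ − 0.225⁴)/32 = 7.273×10^-4 m⁴.
τ_max = T·r/J = 102000 × 0.158 / 7.273×10^-4 = 2.216×10^7 Pa.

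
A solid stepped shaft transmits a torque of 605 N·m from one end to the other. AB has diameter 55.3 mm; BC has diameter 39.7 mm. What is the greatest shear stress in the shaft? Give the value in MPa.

49.2 MPa

Under the same torque, τ_max = 16T/(πd³) is largest where d is smallest — segment BC (d = 39.7 mm).
τ_max = 16·605.0/(π·(0.0397)³) = 4.924×10^7 Pa.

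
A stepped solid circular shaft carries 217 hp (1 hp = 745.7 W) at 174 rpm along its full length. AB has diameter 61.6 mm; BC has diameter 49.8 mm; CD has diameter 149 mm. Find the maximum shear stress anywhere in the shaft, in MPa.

ω = 2π·174/60 = 18.22 rad/s, so T = P/ω = 217×745.7 / 18.22 = 8881 N·m.
Under the same torque, τ_max = 16T/(πd³) is largest where d is smallest — segment BC (d = 49.8 mm).
τ_max = 16·8881/(π·(0.0498)³) = 3.662×10^8 Pa.

366 MPa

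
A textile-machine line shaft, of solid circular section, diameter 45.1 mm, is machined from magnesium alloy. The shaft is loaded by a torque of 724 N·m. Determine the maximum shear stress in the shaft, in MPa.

40.2 MPa

J = πd⁴/32 = π(0.0451)⁴/32 = 4.062×10^-7 m⁴.
τ_max = T·r/J = 724.0 × 0.0226 / 4.062×10^-7 = 4.020×10^7 Pa.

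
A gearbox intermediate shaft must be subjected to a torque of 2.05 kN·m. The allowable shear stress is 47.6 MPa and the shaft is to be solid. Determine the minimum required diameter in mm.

60.3 mm

For a solid shaft τ_max = 16T/(πd³), so d = (16T/(π τ_allow))^(1/3) = (16·2050/(π·4.76×10^7))^(1/3) = 0.06031 m.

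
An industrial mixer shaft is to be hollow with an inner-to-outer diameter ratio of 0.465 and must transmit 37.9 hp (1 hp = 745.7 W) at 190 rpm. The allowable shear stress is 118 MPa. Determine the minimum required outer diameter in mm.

ω = 2π·190/60 = 19.90 rad/s, so T = P/ω = 37.9×745.7 / 19.90 = 1420 N·m.
For a hollow shaft with d_i/d_o = 0.465: τ_max = 16T/(π d_o³ (1−k⁴)), so d_o = [16T/(π τ_allow (1−k⁴))]^(1/3) = [16·1420/(π·1.18×10^8·0.9532)]^(1/3) = 0.04007 m.

40.1 mm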